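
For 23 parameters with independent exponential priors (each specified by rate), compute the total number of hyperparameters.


A exponential prior has 1 hyperparameter per parameter.
Total = 23 * 1 = 23

23


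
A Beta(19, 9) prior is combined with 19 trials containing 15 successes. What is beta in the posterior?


In conjugate updating:
beta_posterior = beta_prior + (n - k)
= 9 + (19 - 15)
= 9 + 4 = 13

13


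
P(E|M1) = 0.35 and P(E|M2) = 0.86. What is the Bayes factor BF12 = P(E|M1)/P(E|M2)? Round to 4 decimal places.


Bayes factor BF12 = P(E|M1) / P(E|M2)
= 0.35 / 0.86
= 0.407

0.407


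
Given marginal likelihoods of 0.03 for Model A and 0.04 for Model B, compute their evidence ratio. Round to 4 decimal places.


Ratio = ML(A) / ML(B) = 0.03/0.04
= 0.75

0.75


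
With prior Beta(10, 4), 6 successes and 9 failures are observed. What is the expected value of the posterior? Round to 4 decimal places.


Posterior = Beta(16, 13)
E[theta] = alpha/(alpha+beta)
= 16/29 = 0.5517

0.5517


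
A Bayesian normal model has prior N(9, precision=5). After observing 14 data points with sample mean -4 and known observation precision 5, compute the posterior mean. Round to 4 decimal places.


Posterior mean = (prior_precision * prior_mean + n * data_precision * data_mean) / (prior_precision + n * data_precision)
Numerator = 5*9 + 14*5*-4 = -235
Denominator = 5 + 14*5 = 75
Posterior mean = -3.1333

-3.1333


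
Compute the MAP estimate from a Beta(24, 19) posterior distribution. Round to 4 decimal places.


MAP = mode of Beta distribution
= (alpha - 1)/(alpha + beta - 2)
= (24-1)/(24+19-2)
= 23/41 = 0.561

0.561


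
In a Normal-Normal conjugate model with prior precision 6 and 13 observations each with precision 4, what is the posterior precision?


Posterior precision = prior precision + n * observation precision
= 6 + 13 * 4
= 6 + 52 = 58

58


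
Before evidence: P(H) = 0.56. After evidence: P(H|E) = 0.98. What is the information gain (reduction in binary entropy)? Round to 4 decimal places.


Prior entropy = 0.9896
Posterior entropy = 0.1414
Information gain = 0.9896 - 0.1414 = 0.8481

0.8481


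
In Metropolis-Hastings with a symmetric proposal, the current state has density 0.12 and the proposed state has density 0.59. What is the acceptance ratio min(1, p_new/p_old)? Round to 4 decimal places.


Ratio = p_new / p_old = 0.59 / 0.12 = 4.9167
Acceptance = min(1, 4.9167) = 1.0

1.0


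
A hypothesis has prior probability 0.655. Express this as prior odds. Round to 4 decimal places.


Odds = P(H) / P(not H) = 0.655 / 0.345
= 1.8986

1.8986


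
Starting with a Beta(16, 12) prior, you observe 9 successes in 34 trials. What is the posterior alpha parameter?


For a Beta-Binomial conjugate model:
Posterior alpha = prior alpha + number of successes
= 16 + 9 = 25

25


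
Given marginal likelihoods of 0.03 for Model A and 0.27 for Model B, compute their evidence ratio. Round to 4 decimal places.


Ratio = ML(A) / ML(B) = 0.03/0.27
= 0.1111

0.1111


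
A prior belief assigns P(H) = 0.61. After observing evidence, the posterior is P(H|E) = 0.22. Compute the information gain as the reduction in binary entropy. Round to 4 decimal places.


H(prior) = -0.61*log2(0.61) - 0.39*log2(0.39)
= 0.9648
H(post) = -0.22*log2(0.22) - 0.78*log2(0.78)
= 0.7602
IG = 0.9648 - 0.7602 = 0.2046

0.2046


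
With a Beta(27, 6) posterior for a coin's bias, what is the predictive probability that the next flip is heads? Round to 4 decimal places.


The predictive probability equals the posterior mean.
P(next = heads) = alpha / (alpha + beta)
= 27 / 33 = 0.8182

0.8182


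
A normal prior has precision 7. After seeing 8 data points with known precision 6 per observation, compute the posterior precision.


In the conjugate normal model, precisions add:
tau_posterior = tau_prior + n * tau_data
= 7 + 8*6 = 55

55


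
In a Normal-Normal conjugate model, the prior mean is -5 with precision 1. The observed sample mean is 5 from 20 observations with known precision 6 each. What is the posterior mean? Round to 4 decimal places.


Posterior precision = tau0 + n*tau = 1 + 20*6 = 121
Posterior mean = (tau0*mu0 + n*tau*xbar) / posterior_precision
= (1*-5 + 20*6*5) / 121
= 595 / 121 = 4.9174

4.9174


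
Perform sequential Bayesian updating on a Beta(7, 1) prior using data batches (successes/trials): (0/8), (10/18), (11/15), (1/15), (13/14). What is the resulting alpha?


Accumulate successes: 35
Posterior alpha = prior alpha + sum of successes
= 7 + 35 = 42

42


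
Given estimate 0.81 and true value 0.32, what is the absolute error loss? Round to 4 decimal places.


Absolute error = |estimate - true|
= |0.49| = 0.49

0.49


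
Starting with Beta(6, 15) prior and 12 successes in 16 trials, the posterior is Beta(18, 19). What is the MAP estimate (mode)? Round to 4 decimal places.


The mode of Beta(a, b) when a > 1 and b > 1 is (a-1)/(a+b-2)
= (18 - 1) / (18 + 19 - 2)
= 17 / 35
= 0.4857

0.4857


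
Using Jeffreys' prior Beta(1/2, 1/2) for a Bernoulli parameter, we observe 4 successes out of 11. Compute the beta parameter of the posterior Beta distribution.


Conjugate update: Beta(0.5 + k, 0.5 + n - k).
k = 4, n - k = 7
Posterior beta = 0.5 + (n - k) = 0.5 + 7 = 7.5

7.5


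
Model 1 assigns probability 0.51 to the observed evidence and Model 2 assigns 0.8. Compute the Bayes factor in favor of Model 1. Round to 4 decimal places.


BF = P(data|M1) / P(data|M2)
= 0.51 / 0.8 = 0.6375

0.6375


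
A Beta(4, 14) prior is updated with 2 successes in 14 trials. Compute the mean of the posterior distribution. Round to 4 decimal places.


After update: Beta(6, 26)
Mean = 6 / (6 + 26) = 6 / 32
= 0.1875

0.1875


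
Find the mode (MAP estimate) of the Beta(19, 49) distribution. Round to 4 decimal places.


For Beta(a,b) with a,b > 1:
Mode = (a-1)/(a+b-2) = (19-1)/(68-2)
= 18/66 = 0.2727

0.2727


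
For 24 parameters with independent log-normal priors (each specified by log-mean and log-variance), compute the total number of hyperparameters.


A log-normal prior has 2 hyperparameters per parameter.
Total = 24 * 2 = 48

48


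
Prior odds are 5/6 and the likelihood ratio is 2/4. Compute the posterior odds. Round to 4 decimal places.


Posterior odds = prior odds * likelihood ratio
= (5/6) * (2/4)
= 10 / 24
= 0.4167

0.4167


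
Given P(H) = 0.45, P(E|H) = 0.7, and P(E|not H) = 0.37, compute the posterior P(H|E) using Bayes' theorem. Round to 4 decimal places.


By Bayes' theorem: P(H|E) = P(E|H)*P(H) / P(E)
P(E) = P(E|H)*P(H) + P(E|not H)*P(not H)
P(E) = 0.7*0.45 + 0.37*0.55 = 0.5185
P(H|E) = 0.7*0.45 / 0.5185 = 0.6075

0.6075


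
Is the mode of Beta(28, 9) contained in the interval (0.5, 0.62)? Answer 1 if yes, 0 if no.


Mode = (a-1)/(a+b-2) = 27/35 = 0.7714
Interval: (0.5, 0.62)
Contains mode? 0

0


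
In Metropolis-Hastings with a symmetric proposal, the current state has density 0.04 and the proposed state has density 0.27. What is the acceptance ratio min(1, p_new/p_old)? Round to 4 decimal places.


Ratio = p_new / p_old = 0.27 / 0.04 = 6.75
Acceptance = min(1, 6.75) = 1.0

1.0


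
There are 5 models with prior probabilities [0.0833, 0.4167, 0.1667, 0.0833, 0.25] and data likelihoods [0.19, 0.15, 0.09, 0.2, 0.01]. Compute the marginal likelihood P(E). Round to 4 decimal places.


P(E) = sum over models of P(M_i) * P(E|M_i)
= 0.0833*0.19 + 0.4167*0.15 + 0.1667*0.09 + 0.0833*0.2 + 0.25*0.01
= 0.1125

0.1125


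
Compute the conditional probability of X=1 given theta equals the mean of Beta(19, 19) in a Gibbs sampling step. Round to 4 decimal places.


Mean of Beta(19, 19) = 0.5
P(X=1 | theta=0.5) = 0.5

0.5


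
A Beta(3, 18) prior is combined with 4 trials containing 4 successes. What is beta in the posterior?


In conjugate updating:
beta_posterior = beta_prior + (n - k)
= 18 + (4 - 4)
= 18 + 0 = 18

18


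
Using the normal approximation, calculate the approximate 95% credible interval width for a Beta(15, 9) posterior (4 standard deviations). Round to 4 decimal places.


Var(Beta) = 15*9/(24^2 * 25) = 0.0094
SD = 0.0968
Width ~ 4*SD = 0.3873

0.3873


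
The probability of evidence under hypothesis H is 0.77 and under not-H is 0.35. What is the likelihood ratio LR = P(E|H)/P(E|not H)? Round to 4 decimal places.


LR = 0.77 / 0.35
= 2.2

2.2


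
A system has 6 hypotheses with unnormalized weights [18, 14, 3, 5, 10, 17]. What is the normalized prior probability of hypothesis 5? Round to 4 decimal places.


The normalized prior is the weight divided by the total.
Total weight = 67
P(H5) = 10 / 67 = 0.1493

0.1493


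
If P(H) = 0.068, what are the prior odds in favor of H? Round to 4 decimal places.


Prior odds = P(H) / (1 - P(H))
= 0.068 / 0.932
= 0.073

0.073


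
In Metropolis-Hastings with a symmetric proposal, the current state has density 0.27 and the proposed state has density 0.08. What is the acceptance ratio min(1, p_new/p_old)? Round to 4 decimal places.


Ratio = p_new / p_old = 0.08 / 0.27 = 0.2963
Acceptance = min(1, 0.2963) = 0.2963

0.2963


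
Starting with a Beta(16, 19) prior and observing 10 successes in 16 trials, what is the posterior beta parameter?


Posterior beta = prior beta + failures
Failures = 16 - 10 = 6
beta_post = 19 + 6 = 25

25


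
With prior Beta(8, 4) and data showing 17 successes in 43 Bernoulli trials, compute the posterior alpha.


Conjugate update: alpha_posterior = alpha_prior + k
= 8 + 17 = 25

25


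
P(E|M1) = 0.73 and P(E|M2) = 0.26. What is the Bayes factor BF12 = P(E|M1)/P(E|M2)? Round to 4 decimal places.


Bayes factor BF12 = P(E|M1) / P(E|M2)
= 0.73 / 0.26
= 2.8077

2.8077


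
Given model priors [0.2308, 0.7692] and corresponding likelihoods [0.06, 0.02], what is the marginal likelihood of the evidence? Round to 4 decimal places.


P(E) = sum_i P(M_i) P(E|M_i)
= 0.0138 + 0.0154
= 0.0292

0.0292


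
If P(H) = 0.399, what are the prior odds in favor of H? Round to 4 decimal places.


Prior odds = P(H) / (1 - P(H))
= 0.399 / 0.601
= 0.6639

0.6639


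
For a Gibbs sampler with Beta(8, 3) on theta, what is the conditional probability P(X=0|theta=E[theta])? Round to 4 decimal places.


E[theta] = 8/(8+3) = 0.7273
P(X=0|theta) = 1 - theta = 0.2727

0.2727


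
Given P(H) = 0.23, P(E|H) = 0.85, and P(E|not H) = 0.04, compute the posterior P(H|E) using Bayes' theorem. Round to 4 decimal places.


By Bayes' theorem: P(H|E) = P(E|H)*P(H) / P(E)
P(E) = P(E|H)*P(H) + P(E|not H)*P(not H)
P(E) = 0.85*0.23 + 0.04*0.77 = 0.2263
P(H|E) = 0.85*0.23 / 0.2263 = 0.8639

0.8639


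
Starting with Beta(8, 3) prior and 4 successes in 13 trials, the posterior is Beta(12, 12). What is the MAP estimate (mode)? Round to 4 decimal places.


The mode of Beta(a, b) when a > 1 and b > 1 is (a-1)/(a+b-2)
= (12 - 1) / (12 + 12 - 2)
= 11 / 22
= 0.5

0.5


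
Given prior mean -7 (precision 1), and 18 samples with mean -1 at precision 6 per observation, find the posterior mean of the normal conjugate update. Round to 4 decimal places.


The posterior mean is a precision-weighted average of prior and data.
Post. prec. = 1 + 108 = 109
Post. mean = (-7 + -108)/109 = -115/109 = -1.055

-1.055


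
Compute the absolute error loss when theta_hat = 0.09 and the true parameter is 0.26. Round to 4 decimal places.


L = |theta_hat - theta_true|
= |0.09 - 0.26| = 0.17

0.17


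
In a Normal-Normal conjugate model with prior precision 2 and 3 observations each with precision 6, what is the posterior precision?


Posterior precision = prior precision + n * observation precision
= 2 + 3 * 6
= 2 + 18 = 20

20


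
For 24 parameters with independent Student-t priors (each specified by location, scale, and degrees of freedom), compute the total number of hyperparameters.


A Student-t prior has 3 hyperparameters per parameter.
Total = 24 * 3 = 72

72


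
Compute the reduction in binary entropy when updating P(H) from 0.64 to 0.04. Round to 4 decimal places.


H_before = -p*log2(p) - (1-p)*log2(1-p) for p=0.64: 0.9427
H_after for p=0.04: 0.2423
Reduction = 0.9427 - 0.2423 = 0.7004

0.7004


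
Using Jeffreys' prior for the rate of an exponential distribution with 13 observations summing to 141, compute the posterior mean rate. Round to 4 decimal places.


Jeffreys' prior leads to posterior Gamma(13, 141).
Mean = 13/141 = 0.0922

0.0922


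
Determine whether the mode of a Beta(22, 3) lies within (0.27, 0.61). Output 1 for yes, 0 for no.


First find the mode: (a-1)/(a+b-2) = 0.913
Is 0.913 in (0.27, 0.61)? 0

0


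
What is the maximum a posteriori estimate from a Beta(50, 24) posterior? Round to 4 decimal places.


The MAP estimate equals the mode of the distribution.
Mode of Beta(a,b) = (a-1)/(a+b-2)
= 49/72
= 0.6806

0.6806


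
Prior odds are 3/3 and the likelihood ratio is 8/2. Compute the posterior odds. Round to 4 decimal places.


Posterior odds = prior odds * likelihood ratio
= (3/3) * (8/2)
= 24 / 6
= 4.0

4.0


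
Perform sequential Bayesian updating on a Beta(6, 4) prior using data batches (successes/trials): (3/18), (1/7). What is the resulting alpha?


Accumulate successes: 4
Posterior alpha = prior alpha + sum of successes
= 6 + 4 = 10

10


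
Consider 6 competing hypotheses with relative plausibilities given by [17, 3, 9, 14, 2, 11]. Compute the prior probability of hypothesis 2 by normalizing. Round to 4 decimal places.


Sum of weights = 17 + 3 + 9 + 14 + 2 + 11 = 56
Normalized prior for H2 = 3 / 56
= 0.0536

0.0536


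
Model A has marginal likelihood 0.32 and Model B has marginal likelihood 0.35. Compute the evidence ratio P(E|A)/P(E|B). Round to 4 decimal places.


Evidence ratio = P(E|A) / P(E|B)
= 0.32 / 0.35
= 0.9143

0.9143


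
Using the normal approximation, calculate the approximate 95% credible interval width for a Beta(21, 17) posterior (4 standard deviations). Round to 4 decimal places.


Var(Beta) = 21*17/(38^2 * 39) = 0.0063
SD = 0.0796
Width ~ 4*SD = 0.3185

0.3185


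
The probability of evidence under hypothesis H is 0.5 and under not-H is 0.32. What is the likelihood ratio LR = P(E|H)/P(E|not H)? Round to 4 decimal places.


LR = 0.5 / 0.32
= 1.5625

1.5625


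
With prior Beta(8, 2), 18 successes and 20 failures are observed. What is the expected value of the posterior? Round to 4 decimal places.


Posterior = Beta(26, 22)
E[theta] = alpha/(alpha+beta)
= 26/48 = 0.5417

0.5417


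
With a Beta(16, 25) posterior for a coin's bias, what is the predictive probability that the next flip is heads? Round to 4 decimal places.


The predictive probability equals the posterior mean.
P(next = heads) = alpha / (alpha + beta)
= 16 / 41 = 0.3902

0.3902


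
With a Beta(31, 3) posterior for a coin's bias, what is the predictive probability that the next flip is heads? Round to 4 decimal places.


The predictive probability equals the posterior mean.
P(next = heads) = alpha / (alpha + beta)
= 31 / 34 = 0.9118

0.9118


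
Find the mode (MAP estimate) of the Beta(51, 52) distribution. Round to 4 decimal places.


For Beta(a,b) with a,b > 1:
Mode = (a-1)/(a+b-2) = (51-1)/(103-2)
= 50/101 = 0.495

0.495


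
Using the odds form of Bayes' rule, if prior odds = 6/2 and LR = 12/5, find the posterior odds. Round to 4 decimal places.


Bayes' rule in odds form: posterior odds = prior odds * LR
= (6 * 12) / (2 * 5)
= 72/10 = 7.2

7.2


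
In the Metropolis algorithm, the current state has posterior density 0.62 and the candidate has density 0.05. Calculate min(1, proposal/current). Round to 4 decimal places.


Ratio = 0.05/0.62 = 0.0806
Acceptance probability = min(1, 0.0806)
= 0.0806

0.0806


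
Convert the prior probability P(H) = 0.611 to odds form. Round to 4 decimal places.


P(not H) = 1 - 0.611 = 0.389
Odds = 0.611 / 0.389 = 1.5707

1.5707


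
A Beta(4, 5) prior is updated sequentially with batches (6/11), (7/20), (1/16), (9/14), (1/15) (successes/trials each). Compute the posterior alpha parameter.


Sequential conjugate updating is equivalent to a single batch update.
Total successes across all batches = 24
alpha_posterior = alpha_prior + total_successes = 4 + 24
= 28

28


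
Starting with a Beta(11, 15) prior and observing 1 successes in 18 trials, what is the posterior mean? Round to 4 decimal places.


Posterior parameters: alpha = 11 + 1 = 12
beta = 15 + 17 = 32
Posterior mean = alpha / (alpha + beta) = 12 / 44
= 0.2727

0.2727


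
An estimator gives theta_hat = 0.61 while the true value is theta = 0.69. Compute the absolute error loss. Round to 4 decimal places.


The absolute error loss is |theta_hat - theta|
= |0.61 - 0.69|
= 0.08

0.08


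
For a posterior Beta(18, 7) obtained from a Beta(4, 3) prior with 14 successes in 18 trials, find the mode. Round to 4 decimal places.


Mode = (alpha - 1) / (alpha + beta - 2)
= 17 / 23
= 0.7391

0.7391


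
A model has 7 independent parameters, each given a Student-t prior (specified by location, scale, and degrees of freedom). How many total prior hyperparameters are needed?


Each Student-t prior needs 3 hyperparameters (location, scale, and degrees of freedom).
Total = 3 * 7 = 21

21


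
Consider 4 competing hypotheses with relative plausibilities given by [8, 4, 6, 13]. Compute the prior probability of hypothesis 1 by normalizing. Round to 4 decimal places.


Sum of weights = 8 + 4 + 6 + 13 = 31
Normalized prior for H1 = 8 / 31
= 0.2581

0.2581


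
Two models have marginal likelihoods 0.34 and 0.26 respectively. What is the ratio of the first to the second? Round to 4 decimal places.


Evidence ratio = 0.34 / 0.26
= 1.3077

1.3077


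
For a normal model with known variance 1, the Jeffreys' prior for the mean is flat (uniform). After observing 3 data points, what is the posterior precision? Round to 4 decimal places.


Jeffreys' prior for normal mean (known variance) is flat.
Prior precision = 0.
Posterior precision = prior_prec + n/sigma^2 = 0 + 3/1
= 3.0

3.0


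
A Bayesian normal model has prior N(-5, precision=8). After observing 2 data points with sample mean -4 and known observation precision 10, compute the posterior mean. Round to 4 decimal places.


Posterior mean = (prior_precision * prior_mean + n * data_precision * data_mean) / (prior_precision + n * data_precision)
Numerator = 8*-5 + 2*10*-4 = -120
Denominator = 8 + 2*10 = 28
Posterior mean = -4.2857

-4.2857


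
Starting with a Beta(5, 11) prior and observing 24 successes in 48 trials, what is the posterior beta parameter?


Posterior beta = prior beta + failures
Failures = 48 - 24 = 24
beta_post = 11 + 24 = 35

35


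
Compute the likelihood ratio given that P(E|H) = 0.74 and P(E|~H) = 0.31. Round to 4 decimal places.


LR = P(E|H) / P(E|~H)
= 0.74 / 0.31 = 2.3871

2.3871


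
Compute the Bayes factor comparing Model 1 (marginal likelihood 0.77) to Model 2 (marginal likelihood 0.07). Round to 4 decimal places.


BF12 = marginal likelihood of M1 / marginal likelihood of M2
= 0.77/0.07
= 11.0

11.0


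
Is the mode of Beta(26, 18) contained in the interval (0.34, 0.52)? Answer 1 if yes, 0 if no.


Mode = (a-1)/(a+b-2) = 25/42 = 0.5952
Interval: (0.34, 0.52)
Contains mode? 0

0


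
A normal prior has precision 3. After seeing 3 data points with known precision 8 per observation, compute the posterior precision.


In the conjugate normal model, precisions add:
tau_posterior = tau_prior + n * tau_data
= 3 + 3*8 = 27

27


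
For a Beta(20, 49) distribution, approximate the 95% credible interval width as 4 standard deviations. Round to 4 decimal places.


Variance of Beta(a,b) = ab / ((a+b)^2 * (a+b+1))
= 20*49 / ((69)^2 * 70)
= 0.0029
SD = sqrt(0.0029) = 0.0542
Width = 4 * SD = 0.2169

0.2169


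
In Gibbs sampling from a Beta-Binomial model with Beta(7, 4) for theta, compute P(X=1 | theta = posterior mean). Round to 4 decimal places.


Posterior mean = alpha/(alpha+beta) = 7/11 = 0.6364
P(X=1|theta=mean) = theta = 0.6364

0.6364


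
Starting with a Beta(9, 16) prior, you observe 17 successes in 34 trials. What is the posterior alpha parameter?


For a Beta-Binomial conjugate model:
Posterior alpha = prior alpha + number of successes
= 9 + 17 = 26

26


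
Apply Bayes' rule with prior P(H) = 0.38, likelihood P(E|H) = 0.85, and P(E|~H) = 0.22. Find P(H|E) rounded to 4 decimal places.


Step 1: Compute marginal P(E) = P(E|H)P(H) + P(E|~H)P(~H)
= 0.85*0.38 + 0.22*0.62 = 0.4594
Step 2: P(H|E) = P(E|H)P(H)/P(E) = 0.323/0.4594
= 0.7031

0.7031


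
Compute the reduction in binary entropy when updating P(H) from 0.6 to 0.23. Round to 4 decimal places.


H_before = -p*log2(p) - (1-p)*log2(1-p) for p=0.6: 0.971
H_after for p=0.23: 0.778
Reduction = 0.971 - 0.778 = 0.1929

0.1929


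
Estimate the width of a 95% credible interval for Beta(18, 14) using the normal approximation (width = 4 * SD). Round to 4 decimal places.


For Beta(a,b): Var = ab/((a+b)^2(a+b+1))
Var = 0.0075, SD = 0.0864
Approximate 95% CI width = 4 * 0.0864 = 0.3454

0.3454


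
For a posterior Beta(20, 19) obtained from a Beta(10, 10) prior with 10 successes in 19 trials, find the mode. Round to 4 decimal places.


Mode = (alpha - 1) / (alpha + beta - 2)
= 19 / 37
= 0.5135

0.5135


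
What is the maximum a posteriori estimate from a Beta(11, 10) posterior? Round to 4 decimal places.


The MAP estimate equals the mode of the distribution.
Mode of Beta(a,b) = (a-1)/(a+b-2)
= 10/19
= 0.5263

0.5263


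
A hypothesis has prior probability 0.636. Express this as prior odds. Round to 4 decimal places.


Odds = P(H) / P(not H) = 0.636 / 0.364
= 1.7473

1.7473


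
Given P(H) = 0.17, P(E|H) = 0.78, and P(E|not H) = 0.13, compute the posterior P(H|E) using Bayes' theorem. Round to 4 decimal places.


By Bayes' theorem: P(H|E) = P(E|H)*P(H) / P(E)
P(E) = P(E|H)*P(H) + P(E|not H)*P(not H)
P(E) = 0.78*0.17 + 0.13*0.83 = 0.2405
P(H|E) = 0.78*0.17 / 0.2405 = 0.5514

0.5514


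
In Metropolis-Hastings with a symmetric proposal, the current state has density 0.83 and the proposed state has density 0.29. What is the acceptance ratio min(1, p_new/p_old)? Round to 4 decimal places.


Ratio = p_new / p_old = 0.29 / 0.83 = 0.3494
Acceptance = min(1, 0.3494) = 0.3494

0.3494


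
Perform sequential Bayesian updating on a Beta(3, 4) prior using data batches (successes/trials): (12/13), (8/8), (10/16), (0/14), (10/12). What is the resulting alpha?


Accumulate successes: 40
Posterior alpha = prior alpha + sum of successes
= 3 + 40 = 43

43


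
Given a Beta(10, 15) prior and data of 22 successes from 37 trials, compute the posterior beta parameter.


Number of failures = 37 - 22 = 15
Posterior beta = 15 + 15 = 30

30


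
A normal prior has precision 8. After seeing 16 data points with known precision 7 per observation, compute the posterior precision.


In the conjugate normal model, precisions add:
tau_posterior = tau_prior + n * tau_data
= 8 + 16*7 = 120

120


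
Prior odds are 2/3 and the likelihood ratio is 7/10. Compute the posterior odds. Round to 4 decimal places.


Posterior odds = prior odds * likelihood ratio
= (2/3) * (7/10)
= 14 / 30
= 0.4667

0.4667


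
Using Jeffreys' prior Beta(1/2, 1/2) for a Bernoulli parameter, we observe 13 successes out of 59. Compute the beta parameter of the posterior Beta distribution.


Conjugate update: Beta(0.5 + k, 0.5 + n - k).
k = 13, n - k = 46
Posterior beta = 0.5 + (n - k) = 0.5 + 46 = 46.5

46.5


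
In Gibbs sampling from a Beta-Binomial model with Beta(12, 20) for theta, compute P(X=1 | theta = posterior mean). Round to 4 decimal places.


Posterior mean = alpha/(alpha+beta) = 12/32 = 0.375
P(X=1|theta=mean) = theta = 0.375

0.375


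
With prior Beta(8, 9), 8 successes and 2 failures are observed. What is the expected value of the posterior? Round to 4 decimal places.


Posterior = Beta(16, 11)
E[theta] = alpha/(alpha+beta)
= 16/27 = 0.5926

0.5926


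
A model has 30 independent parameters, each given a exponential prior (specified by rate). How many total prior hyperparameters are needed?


Each exponential prior needs 1 hyperparameter (rate).
Total = 1 * 30 = 30

30


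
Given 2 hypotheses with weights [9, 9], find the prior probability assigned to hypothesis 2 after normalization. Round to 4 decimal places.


To normalize, divide each weight by the sum of all weights.
Sum = 18
Prior(H2) = 9/18 = 0.5

0.5


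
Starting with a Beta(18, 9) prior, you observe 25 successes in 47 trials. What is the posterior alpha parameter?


For a Beta-Binomial conjugate model:
Posterior alpha = prior alpha + number of successes
= 18 + 25 = 43

43


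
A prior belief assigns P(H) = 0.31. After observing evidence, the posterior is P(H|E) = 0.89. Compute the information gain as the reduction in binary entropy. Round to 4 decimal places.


H(prior) = -0.31*log2(0.31) - 0.69*log2(0.69)
= 0.8932
H(post) = -0.89*log2(0.89) - 0.11*log2(0.11)
= 0.4999
IG = 0.8932 - 0.4999 = 0.3933

0.3933


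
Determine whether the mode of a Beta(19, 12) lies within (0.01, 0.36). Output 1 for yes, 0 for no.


First find the mode: (a-1)/(a+b-2) = 0.6207
Is 0.6207 in (0.01, 0.36)? 0

0


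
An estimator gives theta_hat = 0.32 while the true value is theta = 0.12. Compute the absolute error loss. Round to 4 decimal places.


The absolute error loss is |theta_hat - theta|
= |0.32 - 0.12|
= 0.2

0.2


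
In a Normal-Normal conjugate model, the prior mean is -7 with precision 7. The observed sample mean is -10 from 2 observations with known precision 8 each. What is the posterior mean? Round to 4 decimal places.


Posterior precision = tau0 + n*tau = 7 + 2*8 = 23
Posterior mean = (tau0*mu0 + n*tau*xbar) / posterior_precision
= (7*-7 + 2*8*-10) / 23
= -209 / 23 = -9.087

-9.087


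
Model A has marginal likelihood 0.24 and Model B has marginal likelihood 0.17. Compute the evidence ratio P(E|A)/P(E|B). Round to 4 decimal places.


Evidence ratio = P(E|A) / P(E|B)
= 0.24 / 0.17
= 1.4118

1.4118


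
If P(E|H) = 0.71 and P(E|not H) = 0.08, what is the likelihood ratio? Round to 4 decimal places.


Likelihood ratio = P(E|H) / P(E|not H)
= 0.71 / 0.08
= 8.875

8.875


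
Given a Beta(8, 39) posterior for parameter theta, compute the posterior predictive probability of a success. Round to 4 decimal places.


For a Beta-Bernoulli model, the predictive probability is the mean:
P(success) = 8/(8+39) = 8/47 = 0.1702

0.1702


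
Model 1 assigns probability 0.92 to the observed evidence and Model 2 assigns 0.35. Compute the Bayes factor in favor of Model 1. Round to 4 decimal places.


BF = P(data|M1) / P(data|M2)
= 0.92 / 0.35 = 2.6286

2.6286


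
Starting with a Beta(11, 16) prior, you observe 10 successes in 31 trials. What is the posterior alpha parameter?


For a Beta-Binomial conjugate model:
Posterior alpha = prior alpha + number of successes
= 11 + 10 = 21

21


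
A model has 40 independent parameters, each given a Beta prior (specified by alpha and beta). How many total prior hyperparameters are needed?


Each Beta prior needs 2 hyperparameters (alpha and beta).
Total = 2 * 40 = 80

80


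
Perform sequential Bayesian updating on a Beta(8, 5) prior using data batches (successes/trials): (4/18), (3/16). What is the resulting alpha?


Accumulate successes: 7
Posterior alpha = prior alpha + sum of successes
= 8 + 7 = 15

15


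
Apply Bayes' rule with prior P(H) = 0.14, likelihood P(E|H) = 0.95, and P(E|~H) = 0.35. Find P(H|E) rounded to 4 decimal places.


Step 1: Compute marginal P(E) = P(E|H)P(H) + P(E|~H)P(~H)
= 0.95*0.14 + 0.35*0.86 = 0.434
Step 2: P(H|E) = P(E|H)P(H)/P(E) = 0.133/0.434
= 0.3065

0.3065


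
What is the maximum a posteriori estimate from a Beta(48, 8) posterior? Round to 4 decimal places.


The MAP estimate equals the mode of the distribution.
Mode of Beta(a,b) = (a-1)/(a+b-2)
= 47/54
= 0.8704

0.8704


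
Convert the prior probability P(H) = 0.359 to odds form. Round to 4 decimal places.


P(not H) = 1 - 0.359 = 0.641
Odds = 0.359 / 0.641 = 0.5601

0.5601


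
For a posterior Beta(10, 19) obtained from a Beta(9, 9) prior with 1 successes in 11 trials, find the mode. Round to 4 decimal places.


Mode = (alpha - 1) / (alpha + beta - 2)
= 9 / 27
= 0.3333

0.3333


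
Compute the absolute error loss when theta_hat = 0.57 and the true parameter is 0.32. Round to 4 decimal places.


L = |theta_hat - theta_true|
= |0.57 - 0.32| = 0.25

0.25


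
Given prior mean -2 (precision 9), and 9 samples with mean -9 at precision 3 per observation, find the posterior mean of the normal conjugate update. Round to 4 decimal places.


The posterior mean is a precision-weighted average of prior and data.
Post. prec. = 9 + 27 = 36
Post. mean = (-18 + -243)/36 = -261/36 = -7.25

-7.25


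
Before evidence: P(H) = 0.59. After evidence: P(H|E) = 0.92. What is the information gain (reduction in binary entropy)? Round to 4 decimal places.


Prior entropy = 0.9765
Posterior entropy = 0.4022
Information gain = 0.9765 - 0.4022 = 0.5743

0.5743


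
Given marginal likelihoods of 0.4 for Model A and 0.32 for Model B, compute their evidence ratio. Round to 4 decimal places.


Ratio = ML(A) / ML(B) = 0.4/0.32
= 1.25

1.25


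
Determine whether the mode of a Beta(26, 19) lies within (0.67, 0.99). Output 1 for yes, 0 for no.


First find the mode: (a-1)/(a+b-2) = 0.5814
Is 0.5814 in (0.67, 0.99)? 0

0


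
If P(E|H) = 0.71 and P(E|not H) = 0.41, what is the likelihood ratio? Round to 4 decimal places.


Likelihood ratio = P(E|H) / P(E|not H)
= 0.71 / 0.41
= 1.7317

1.7317


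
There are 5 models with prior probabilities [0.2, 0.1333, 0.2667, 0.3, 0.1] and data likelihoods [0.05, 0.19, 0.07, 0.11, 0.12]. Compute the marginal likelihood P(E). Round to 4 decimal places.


P(E) = sum over models of P(M_i) * P(E|M_i)
= 0.2*0.05 + 0.1333*0.19 + 0.2667*0.07 + 0.3*0.11 + 0.1*0.12
= 0.099

0.099


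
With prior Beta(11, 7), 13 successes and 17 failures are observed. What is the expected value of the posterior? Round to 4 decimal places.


Posterior = Beta(24, 24)
E[theta] = alpha/(alpha+beta)
= 24/48 = 0.5

0.5


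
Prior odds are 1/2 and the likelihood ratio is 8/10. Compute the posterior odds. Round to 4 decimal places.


Posterior odds = prior odds * likelihood ratio
= (1/2) * (8/10)
= 8 / 20
= 0.4

0.4


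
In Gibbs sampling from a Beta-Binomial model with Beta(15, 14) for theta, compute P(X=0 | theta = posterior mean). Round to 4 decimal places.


Posterior mean = alpha/(alpha+beta) = 15/29 = 0.5172
P(X=0|theta=mean) = 1 - theta = 0.4828

0.4828


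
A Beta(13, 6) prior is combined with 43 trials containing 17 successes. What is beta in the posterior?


In conjugate updating:
beta_posterior = beta_prior + (n - k)
= 6 + (43 - 17)
= 6 + 26 = 32

32


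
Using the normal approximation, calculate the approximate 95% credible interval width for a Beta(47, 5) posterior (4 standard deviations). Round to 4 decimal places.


Var(Beta) = 47*5/(52^2 * 53) = 0.0016
SD = 0.0405
Width ~ 4*SD = 0.162

0.162


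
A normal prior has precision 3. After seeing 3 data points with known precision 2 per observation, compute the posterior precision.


In the conjugate normal model, precisions add:
tau_posterior = tau_prior + n * tau_data
= 3 + 3*2 = 9

9


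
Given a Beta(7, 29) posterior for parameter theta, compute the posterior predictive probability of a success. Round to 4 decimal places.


For a Beta-Bernoulli model, the predictive probability is the mean:
P(success) = 7/(7+29) = 7/36 = 0.1944

0.1944


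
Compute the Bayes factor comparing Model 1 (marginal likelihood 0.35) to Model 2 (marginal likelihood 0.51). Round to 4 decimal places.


BF12 = marginal likelihood of M1 / marginal likelihood of M2
= 0.35/0.51
= 0.6863

0.6863


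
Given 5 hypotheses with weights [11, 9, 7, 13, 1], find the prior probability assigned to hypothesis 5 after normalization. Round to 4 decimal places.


To normalize, divide each weight by the sum of all weights.
Sum = 41
Prior(H5) = 1/41 = 0.0244

0.0244


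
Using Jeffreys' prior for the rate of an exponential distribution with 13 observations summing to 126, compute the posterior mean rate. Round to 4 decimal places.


Jeffreys' prior leads to posterior Gamma(13, 126).
Mean = 13/126 = 0.1032

0.1032


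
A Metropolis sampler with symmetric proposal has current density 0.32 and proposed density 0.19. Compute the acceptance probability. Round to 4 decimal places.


For symmetric proposals, acceptance = min(1, pi(x*)/pi(x))
= min(1, 0.19/0.32)
= min(1, 0.5938) = 0.5938

0.5938


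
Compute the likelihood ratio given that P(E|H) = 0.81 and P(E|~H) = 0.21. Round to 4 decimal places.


LR = P(E|H) / P(E|~H)
= 0.81 / 0.21 = 3.8571

3.8571


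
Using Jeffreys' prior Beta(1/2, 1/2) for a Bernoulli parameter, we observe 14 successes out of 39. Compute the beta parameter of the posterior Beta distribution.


Conjugate update: Beta(0.5 + k, 0.5 + n - k).
k = 14, n - k = 25
Posterior beta = 0.5 + (n - k) = 0.5 + 25 = 25.5

25.5


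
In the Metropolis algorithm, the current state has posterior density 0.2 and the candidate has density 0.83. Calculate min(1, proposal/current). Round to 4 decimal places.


Ratio = 0.83/0.2 = 4.15
Acceptance probability = min(1, 4.15)
= 1.0

1.0


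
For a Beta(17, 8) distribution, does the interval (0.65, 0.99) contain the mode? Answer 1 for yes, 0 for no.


Mode of Beta(a,b) = (a-1)/(a+b-2)
= (17-1)/(17+8-2) = 0.6957
Check: 0.65 <= 0.6957 <= 0.99?
Result: 1

1


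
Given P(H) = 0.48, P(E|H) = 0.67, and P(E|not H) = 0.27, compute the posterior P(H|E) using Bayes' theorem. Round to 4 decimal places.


By Bayes' theorem: P(H|E) = P(E|H)*P(H) / P(E)
P(E) = P(E|H)*P(H) + P(E|not H)*P(not H)
P(E) = 0.67*0.48 + 0.27*0.52 = 0.462
P(H|E) = 0.67*0.48 / 0.462 = 0.6961

0.6961


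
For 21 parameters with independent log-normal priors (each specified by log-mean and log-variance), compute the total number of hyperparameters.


A log-normal prior has 2 hyperparameters per parameter.
Total = 21 * 2 = 42

42


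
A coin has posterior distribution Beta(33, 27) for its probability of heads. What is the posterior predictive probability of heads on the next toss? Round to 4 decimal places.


Posterior predictive = E[theta] = alpha/(alpha+beta)
= 33/60
= 0.55

0.55


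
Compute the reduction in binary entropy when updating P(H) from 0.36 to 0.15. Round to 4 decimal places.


H_before = -p*log2(p) - (1-p)*log2(1-p) for p=0.36: 0.9427
H_after for p=0.15: 0.6098
Reduction = 0.9427 - 0.6098 = 0.3328

0.3328


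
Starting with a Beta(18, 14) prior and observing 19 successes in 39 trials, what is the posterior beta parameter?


Posterior beta = prior beta + failures
Failures = 39 - 19 = 20
beta_post = 14 + 20 = 34

34


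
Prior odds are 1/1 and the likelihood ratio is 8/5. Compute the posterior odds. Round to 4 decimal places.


Posterior odds = prior odds * likelihood ratio
= (1/1) * (8/5)
= 8 / 5
= 1.6

1.6


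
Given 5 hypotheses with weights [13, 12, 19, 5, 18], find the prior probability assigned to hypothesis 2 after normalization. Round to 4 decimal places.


To normalize, divide each weight by the sum of all weights.
Sum = 67
Prior(H2) = 12/67 = 0.1791

0.1791


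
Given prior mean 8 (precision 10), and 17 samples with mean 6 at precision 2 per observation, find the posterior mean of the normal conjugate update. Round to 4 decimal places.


The posterior mean is a precision-weighted average of prior and data.
Post. prec. = 10 + 34 = 44
Post. mean = (80 + 204)/44 = 284/44 = 6.4545

6.4545


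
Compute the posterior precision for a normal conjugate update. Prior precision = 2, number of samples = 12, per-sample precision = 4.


tau_post = tau_0 + n * tau
= 2 + 12 * 4 = 50

50


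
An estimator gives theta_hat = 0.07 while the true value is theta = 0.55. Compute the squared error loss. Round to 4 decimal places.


The squared error loss is (theta_hat - theta)^2
= (0.07 - 0.55)^2
= (-0.48)^2 = 0.2304

0.2304


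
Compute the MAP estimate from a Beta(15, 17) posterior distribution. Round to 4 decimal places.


MAP = mode of Beta distribution
= (alpha - 1)/(alpha + beta - 2)
= (15-1)/(15+17-2)
= 14/30 = 0.4667

0.4667


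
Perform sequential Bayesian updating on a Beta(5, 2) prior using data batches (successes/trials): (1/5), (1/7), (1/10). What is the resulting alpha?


Accumulate successes: 3
Posterior alpha = prior alpha + sum of successes
= 5 + 3 = 8

8


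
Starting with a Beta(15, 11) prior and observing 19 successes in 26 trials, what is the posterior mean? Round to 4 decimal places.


Posterior parameters: alpha = 15 + 19 = 34
beta = 11 + 7 = 18
Posterior mean = alpha / (alpha + beta) = 34 / 52
= 0.6538

0.6538


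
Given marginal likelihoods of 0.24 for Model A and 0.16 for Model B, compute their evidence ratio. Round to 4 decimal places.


Ratio = ML(A) / ML(B) = 0.24/0.16
= 1.5

1.5


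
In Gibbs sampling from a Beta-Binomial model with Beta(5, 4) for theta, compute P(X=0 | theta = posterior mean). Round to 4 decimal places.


Posterior mean = alpha/(alpha+beta) = 5/9 = 0.5556
P(X=0|theta=mean) = 1 - theta = 0.4444

0.4444


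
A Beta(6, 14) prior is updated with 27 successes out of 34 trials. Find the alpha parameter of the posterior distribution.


In the Beta-Binomial conjugate update:
alpha_post = alpha_prior + successes
= 6 + 27
= 33

33


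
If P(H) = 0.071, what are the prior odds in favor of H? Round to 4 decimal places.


Prior odds = P(H) / (1 - P(H))
= 0.071 / 0.929
= 0.0764

0.0764


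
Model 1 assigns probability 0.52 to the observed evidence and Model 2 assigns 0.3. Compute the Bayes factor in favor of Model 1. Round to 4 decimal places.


BF = P(data|M1) / P(data|M2)
= 0.52 / 0.3 = 1.7333

1.7333


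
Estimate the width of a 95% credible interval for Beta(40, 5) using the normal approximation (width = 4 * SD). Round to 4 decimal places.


For Beta(a,b): Var = ab/((a+b)^2(a+b+1))
Var = 0.0021, SD = 0.0463
Approximate 95% CI width = 4 * 0.0463 = 0.1853

0.1853


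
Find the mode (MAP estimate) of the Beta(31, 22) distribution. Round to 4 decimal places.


For Beta(a,b) with a,b > 1:
Mode = (a-1)/(a+b-2) = (31-1)/(53-2)
= 30/51 = 0.5882

0.5882


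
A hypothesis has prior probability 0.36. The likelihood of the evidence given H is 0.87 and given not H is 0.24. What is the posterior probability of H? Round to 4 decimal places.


Using Bayes' theorem:
P(E) = 0.36 * 0.87 + 0.64 * 0.24
P(E) = 0.4668
P(H|E) = (0.36 * 0.87) / 0.4668 = 0.671

0.671


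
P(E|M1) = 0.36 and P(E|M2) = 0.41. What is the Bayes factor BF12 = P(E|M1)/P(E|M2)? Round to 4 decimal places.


Bayes factor BF12 = P(E|M1) / P(E|M2)
= 0.36 / 0.41
= 0.878

0.878


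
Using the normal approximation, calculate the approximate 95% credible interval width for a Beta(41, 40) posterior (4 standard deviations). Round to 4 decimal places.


Var(Beta) = 41*40/(81^2 * 82) = 0.003
SD = 0.0552
Width ~ 4*SD = 0.2208

0.2208


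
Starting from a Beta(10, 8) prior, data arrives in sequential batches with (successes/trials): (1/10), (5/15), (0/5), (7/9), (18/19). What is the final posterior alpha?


In sequential Bayesian updating, we sum all successes.
Total successes = 31
Final alpha = 10 + 31 = 41

41


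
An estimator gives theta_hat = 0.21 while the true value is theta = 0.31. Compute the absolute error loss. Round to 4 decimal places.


The absolute error loss is |theta_hat - theta|
= |0.21 - 0.31|
= 0.1

0.1
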